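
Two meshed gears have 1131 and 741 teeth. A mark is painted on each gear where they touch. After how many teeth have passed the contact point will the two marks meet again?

The first simultaneous occurrence is after LCM of the individual periods.
1131 = 3 × 13 × 29
741 = 3 × 13 × 19
LCM(1131, 741) = 3 × 13 × 19 × 29 = 21489.

21489 teeth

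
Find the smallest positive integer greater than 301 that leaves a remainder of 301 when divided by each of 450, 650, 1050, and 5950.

N − 301 must be a common multiple of 450, 650, 1050, and 5950.
450 = 2 × 3^2 × 5^2
650 = 2 × 5^2 × 13
1050 = 2 × 3 × 5^2 × 7
5950 = 2 × 5^2 × 7 × 17
LCM(450, 650, 1050, 5950) = 2 × 3^2 × 5^2 × 7 × 13 × 17 = 696150.
Smallest N > 301 is LCM + 301 = 696150 + 301 = 696451.

696451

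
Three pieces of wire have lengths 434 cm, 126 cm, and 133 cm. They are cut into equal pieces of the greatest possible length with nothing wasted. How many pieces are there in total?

99

Piece length = gcd(434, 126, 133).
434 = 2 × 7 × 31
126 = 2 × 3^2 × 7
133 = 7 × 19
gcd(434, 126, 133) = 7.
Total pieces = 434/7 + 126/7 + 133/7 = 62 + 18 + 19 = 99.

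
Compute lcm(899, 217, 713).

899 = 29 × 31
217 = 7 × 31
713 = 23 × 31
LCM(899, 217, 713) = 7 × 23 × 29 × 31 = 144739.

144739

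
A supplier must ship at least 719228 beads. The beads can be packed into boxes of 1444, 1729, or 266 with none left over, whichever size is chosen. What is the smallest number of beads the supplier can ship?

788424

The number of beads must be a common multiple of 1444, 1729, and 266, so a multiple of their LCM.
1444 = 2^2 × 19^2
1729 = 7 × 13 × 19
266 = 2 × 7 × 19
LCM(1444, 1729, 266) = 2^2 × 7 × 13 × 19^2 = 131404.
Smallest multiple of 131404 that is ≥ 719228: ⌈719228/131404⌉ × 131404 = 6 × 131404 = 788424.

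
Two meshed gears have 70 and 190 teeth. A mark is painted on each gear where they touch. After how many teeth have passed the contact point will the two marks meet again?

They coincide at every common multiple of the periods; the first is the LCM.
70 = 2 × 5 × 7
190 = 2 × 5 × 19
LCM(70, 190) = 2 × 5 × 7 × 19 = 1330.

1330 teeth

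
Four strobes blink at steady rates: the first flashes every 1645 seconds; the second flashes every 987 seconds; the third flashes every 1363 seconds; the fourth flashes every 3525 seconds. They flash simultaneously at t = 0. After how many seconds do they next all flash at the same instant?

715575 seconds

They coincide at every common multiple of the periods; the first is the LCM.
1645 = 5 × 7 × 47
987 = 3 × 7 × 47
1363 = 29 × 47
3525 = 3 × 5^2 × 47
LCM(1645, 987, 1363, 3525) = 3 × 5^2 × 7 × 29 × 47 = 715575.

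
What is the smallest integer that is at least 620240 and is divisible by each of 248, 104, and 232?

The integer must be a common multiple of 248, 104, and 232, so a multiple of their LCM.
248 = 2^3 × 31
104 = 2^3 × 13
232 = 2^3 × 29
LCM(248, 104, 232) = 2^3 × 13 × 29 × 31 = 93496.
Smallest multiple of 93496 that is ≥ 620240: ⌈620240/93496⌉ × 93496 = 7 × 93496 = 654472.

654472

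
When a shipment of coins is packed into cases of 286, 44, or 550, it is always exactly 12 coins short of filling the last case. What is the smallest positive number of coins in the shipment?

14288

Being 12 short of a full case of size k means N ≡ −12 (mod k), i.e. N + 12 is a multiple of each size.
286 = 2 × 11 × 13
44 = 2^2 × 11
550 = 2 × 5^2 × 11
LCM(286, 44, 550) = 2^2 × 5^2 × 11 × 13 = 14300.
Smallest positive N is 14300 − 12 = 14288.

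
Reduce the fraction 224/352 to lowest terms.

7/11

224 = 2^5 × 7
352 = 2^5 × 11
gcd(224, 352) = 2^5 = 32.
Divide numerator and denominator by 32: 224/352 = 7/11.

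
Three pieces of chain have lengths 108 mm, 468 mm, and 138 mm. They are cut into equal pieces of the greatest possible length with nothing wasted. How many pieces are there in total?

Piece length = gcd(108, 468, 138).
108 = 2^2 × 3^3
468 = 2^2 × 3^2 × 13
138 = 2 × 3 × 23
gcd(108, 468, 138) = 2 × 3 = 6.
Total pieces = 108/6 + 468/6 + 138/6 = 18 + 78 + 23 = 119.

119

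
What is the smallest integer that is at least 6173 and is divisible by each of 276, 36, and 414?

6624

The integer must be a common multiple of 276, 36, and 414, so a multiple of their LCM.
276 = 2^2 × 3 × 23
36 = 2^2 × 3^2
414 = 2 × 3^2 × 23
LCM(276, 36, 414) = 2^2 × 3^2 × 23 = 828.
Smallest multiple of 828 that is ≥ 6173: ⌈6173/828⌉ × 828 = 8 × 828 = 6624.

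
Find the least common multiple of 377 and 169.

377 = 13 × 29
169 = 13^2
LCM(377, 169) = 13^2 × 29 = 4901.

4901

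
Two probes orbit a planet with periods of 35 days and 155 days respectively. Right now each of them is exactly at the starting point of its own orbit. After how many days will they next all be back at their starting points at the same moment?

They coincide at every common multiple of the periods; the first is the LCM.
35 = 5 × 7
155 = 5 × 31
LCM(35, 155) = 5 × 7 × 31 = 1085.

1085 days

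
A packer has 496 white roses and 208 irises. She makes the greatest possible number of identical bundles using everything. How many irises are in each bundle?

Number of bundles = gcd(496, 208).
496 = 2^4 × 31
208 = 2^4 × 13
gcd(496, 208) = 2^4 = 16.
irises per bundle = 208 / 16 = 13.

13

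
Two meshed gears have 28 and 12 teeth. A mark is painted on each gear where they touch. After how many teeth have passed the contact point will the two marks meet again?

84 teeth

The first simultaneous occurrence is after LCM of the individual periods.
28 = 2^2 × 7
12 = 2^2 × 3
LCM(28, 12) = 2^2 × 3 × 7 = 84.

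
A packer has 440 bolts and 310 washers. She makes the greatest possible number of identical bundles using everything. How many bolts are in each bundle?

44

Number of bundles = gcd(440, 310).
440 = 2^3 × 5 × 11
310 = 2 × 5 × 31
gcd(440, 310) = 2 × 5 = 10.
bolts per bundle = 440 / 10 = 44.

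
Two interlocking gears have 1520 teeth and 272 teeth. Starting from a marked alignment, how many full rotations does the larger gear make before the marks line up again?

All finish a whole number of cycles simultaneously at t = LCM of the periods.
1520 = 2^4 × 5 × 19
272 = 2^4 × 17
LCM(1520, 272) = 2^4 × 5 × 17 × 19 = 25840.
Rotations for period 1520: 25840 / 1520 = 17.

17 rotations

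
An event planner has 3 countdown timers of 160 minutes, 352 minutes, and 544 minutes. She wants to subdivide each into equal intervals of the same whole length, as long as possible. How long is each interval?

32 minutes

The interval must divide each timer length; the longest such is the gcd.
160 = 2^5 × 5
352 = 2^5 × 11
544 = 2^5 × 17
gcd(160, 352, 544) = 2^5 = 32.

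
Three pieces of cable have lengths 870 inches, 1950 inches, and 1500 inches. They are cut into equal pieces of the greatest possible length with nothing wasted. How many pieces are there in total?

144

Piece length = gcd(870, 1950, 1500).
870 = 2 × 3 × 5 × 29
1950 = 2 × 3 × 5^2 × 13
1500 = 2^2 × 3 × 5^3
gcd(870, 1950, 1500) = 2 × 3 × 5 = 30.
Total pieces = 870/30 + 1950/30 + 1500/30 = 29 + 65 + 50 = 144.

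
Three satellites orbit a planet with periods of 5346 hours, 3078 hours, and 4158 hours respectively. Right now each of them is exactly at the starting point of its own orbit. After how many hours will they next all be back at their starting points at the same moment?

They coincide at every common multiple of the periods; the first is the LCM.
5346 = 2 × 3^5 × 11
3078 = 2 × 3^4 × 19
4158 = 2 × 3^3 × 7 × 11
LCM(5346, 3078, 4158) = 2 × 3^5 × 7 × 11 × 19 = 711018.

711018 hours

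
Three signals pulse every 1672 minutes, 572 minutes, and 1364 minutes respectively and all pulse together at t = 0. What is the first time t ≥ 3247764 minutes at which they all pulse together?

3369080 minutes

Joint pulses occur at multiples of LCM(1672, 572, 1364).
1672 = 2^3 × 11 × 19
572 = 2^2 × 11 × 13
1364 = 2^2 × 11 × 31
LCM(1672, 572, 1364) = 2^3 × 11 × 13 × 19 × 31 = 673816.
Smallest multiple of 673816 that is ≥ 3247764: ⌈3247764/673816⌉ × 673816 = 5 × 673816 = 3369080.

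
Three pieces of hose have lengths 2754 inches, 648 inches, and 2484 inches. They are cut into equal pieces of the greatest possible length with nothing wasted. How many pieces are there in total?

Piece length = gcd(2754, 648, 2484).
2754 = 2 × 3^4 × 17
648 = 2^3 × 3^4
2484 = 2^2 × 3^3 × 23
gcd(2754, 648, 2484) = 2 × 3^3 = 54.
Total pieces = 2754/54 + 648/54 + 2484/54 = 51 + 12 + 46 = 109.

109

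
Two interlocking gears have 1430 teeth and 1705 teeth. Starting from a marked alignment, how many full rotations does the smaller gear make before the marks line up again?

31 rotations

They are all back at their starting positions together after one LCM of the periods.
1430 = 2 × 5 × 11 × 13
1705 = 5 × 11 × 31
LCM(1430, 1705) = 2 × 5 × 11 × 13 × 31 = 44330.
Rotations for period 1430: 44330 / 1430 = 31.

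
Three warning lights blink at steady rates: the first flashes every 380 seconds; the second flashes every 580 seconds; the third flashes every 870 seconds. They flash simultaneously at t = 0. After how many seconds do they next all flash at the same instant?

33060 seconds

The first simultaneous occurrence is after LCM of the individual periods.
380 = 2^2 × 5 × 19
580 = 2^2 × 5 × 29
870 = 2 × 3 × 5 × 29
LCM(380, 580, 870) = 2^2 × 3 × 5 × 19 × 29 = 33060.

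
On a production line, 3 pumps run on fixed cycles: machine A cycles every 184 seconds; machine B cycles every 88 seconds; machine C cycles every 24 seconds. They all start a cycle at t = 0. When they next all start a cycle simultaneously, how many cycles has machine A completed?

33 cycles

The first common completion time is the LCM of the periods.
184 = 2^3 × 23
88 = 2^3 × 11
24 = 2^3 × 3
LCM(184, 88, 24) = 2^3 × 3 × 11 × 23 = 6072.
Cycles for period 184: 6072 / 184 = 33.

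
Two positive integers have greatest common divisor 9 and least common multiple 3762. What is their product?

For any two positive integers, gcd × lcm = product = 9 × 3762 = 33858.

33858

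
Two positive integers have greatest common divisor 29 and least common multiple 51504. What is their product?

For any two positive integers, gcd × lcm = product = 29 × 51504 = 1493616.

1493616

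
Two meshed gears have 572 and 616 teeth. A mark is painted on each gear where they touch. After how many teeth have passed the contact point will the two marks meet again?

8008 teeth

They coincide at every common multiple of the periods; the first is the LCM.
572 = 2^2 × 11 × 13
616 = 2^3 × 7 × 11
LCM(572, 616) = 2^3 × 7 × 11 × 13 = 8008.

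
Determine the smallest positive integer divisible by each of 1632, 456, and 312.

1632 = 2^5 × 3 × 17
456 = 2^3 × 3 × 19
312 = 2^3 × 3 × 13
LCM(1632, 456, 312) = 2^5 × 3 × 13 × 17 × 19 = 403104.

403104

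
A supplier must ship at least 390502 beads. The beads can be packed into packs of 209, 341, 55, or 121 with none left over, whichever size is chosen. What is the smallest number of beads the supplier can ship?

The number of beads must be a common multiple of 209, 341, 55, and 121, so a multiple of their LCM.
209 = 11 × 19
341 = 11 × 31
55 = 5 × 11
121 = 11^2
LCM(209, 341, 55, 121) = 5 × 11^2 × 19 × 31 = 356345.
Smallest multiple of 356345 that is ≥ 390502: ⌈390502/356345⌉ × 356345 = 2 × 356345 = 712690.

712690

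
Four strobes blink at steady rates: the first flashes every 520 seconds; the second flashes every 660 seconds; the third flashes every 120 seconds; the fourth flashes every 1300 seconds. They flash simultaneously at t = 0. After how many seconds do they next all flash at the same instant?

85800 seconds

The first simultaneous occurrence is after LCM of the individual periods.
520 = 2^3 × 5 × 13
660 = 2^2 × 3 × 5 × 11
120 = 2^3 × 3 × 5
1300 = 2^2 × 5^2 × 13
LCM(520, 660, 120, 1300) = 2^3 × 3 × 5^2 × 11 × 13 = 85800.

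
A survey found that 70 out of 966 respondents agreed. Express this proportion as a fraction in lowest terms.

5/69

70 = 2 × 5 × 7
966 = 2 × 3 × 7 × 23
gcd(70, 966) = 2 × 7 = 14.
Divide numerator and denominator by 14: 70/966 = 5/69.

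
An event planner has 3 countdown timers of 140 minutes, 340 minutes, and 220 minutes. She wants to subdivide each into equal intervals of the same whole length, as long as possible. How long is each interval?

The interval must divide each timer length; the longest such is the gcd.
140 = 2^2 × 5 × 7
340 = 2^2 × 5 × 17
220 = 2^2 × 5 × 11
gcd(140, 340, 220) = 2^2 × 5 = 20.

20 minutes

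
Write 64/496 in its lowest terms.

4/31

64 = 2^6
496 = 2^4 × 31
gcd(64, 496) = 2^4 = 16.
Divide numerator and denominator by 16: 64/496 = 4/31.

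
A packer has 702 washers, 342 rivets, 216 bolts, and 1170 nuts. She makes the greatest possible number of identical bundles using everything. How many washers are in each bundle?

39

Number of bundles = gcd(702, 342, 216, 1170).
702 = 2 × 3^3 × 13
342 = 2 × 3^2 × 19
216 = 2^3 × 3^3
1170 = 2 × 3^2 × 5 × 13
gcd(702, 342, 216, 1170) = 2 × 3^2 = 18.
washers per bundle = 702 / 18 = 39.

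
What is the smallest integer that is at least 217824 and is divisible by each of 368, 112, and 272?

The integer must be a common multiple of 368, 112, and 272, so a multiple of their LCM.
368 = 2^4 × 23
112 = 2^4 × 7
272 = 2^4 × 17
LCM(368, 112, 272) = 2^4 × 7 × 17 × 23 = 43792.
Smallest multiple of 43792 that is ≥ 217824: ⌈217824/43792⌉ × 43792 = 5 × 43792 = 218960.

218960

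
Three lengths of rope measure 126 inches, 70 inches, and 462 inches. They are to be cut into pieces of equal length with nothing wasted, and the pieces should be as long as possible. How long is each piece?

Each piece length must divide every original length, so the longest possible is gcd(126, 70, 462).
126 = 2 × 3^2 × 7
70 = 2 × 5 × 7
462 = 2 × 3 × 7 × 11
gcd(126, 70, 462) = 2 × 7 = 14.

14 inches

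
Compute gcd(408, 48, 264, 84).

12

408 = 2^3 × 3 × 17
48 = 2^4 × 3
264 = 2^3 × 3 × 11
84 = 2^2 × 3 × 7
gcd(408, 48, 264, 84) = 2^2 × 3 = 12.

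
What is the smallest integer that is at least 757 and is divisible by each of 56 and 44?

The integer must be a common multiple of 56 and 44, so a multiple of their LCM.
56 = 2^3 × 7
44 = 2^2 × 11
LCM(56, 44) = 2^3 × 7 × 11 = 616.
Smallest multiple of 616 that is ≥ 757: ⌈757/616⌉ × 616 = 2 × 616 = 1232.

1232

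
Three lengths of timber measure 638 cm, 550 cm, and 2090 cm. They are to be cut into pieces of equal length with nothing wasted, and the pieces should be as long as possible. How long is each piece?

22 cm

The greatest length dividing all of 638, 550, and 2090 is their gcd.
638 = 2 × 11 × 29
550 = 2 × 5^2 × 11
2090 = 2 × 5 × 11 × 19
gcd(638, 550, 2090) = 2 × 11 = 22.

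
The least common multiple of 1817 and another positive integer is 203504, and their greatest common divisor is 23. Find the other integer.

gcd × lcm = product of the two integers, so the other integer is (23 × 203504) / 1817 = 2576.

2576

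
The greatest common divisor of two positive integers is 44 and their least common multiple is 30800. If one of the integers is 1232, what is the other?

For two integers, gcd × lcm = product, so the other is (44 × 30800) / 1232 = 1355200 / 1232 = 1100.

1100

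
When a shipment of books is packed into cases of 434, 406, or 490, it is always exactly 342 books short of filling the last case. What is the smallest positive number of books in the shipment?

440168

Being 342 short of a full case of size k means N ≡ −342 (mod k), i.e. N + 342 is a multiple of each size.
434 = 2 × 7 × 31
406 = 2 × 7 × 29
490 = 2 × 5 × 7^2
LCM(434, 406, 490) = 2 × 5 × 7^2 × 29 × 31 = 440510.
Smallest positive N is 440510 − 342 = 440168.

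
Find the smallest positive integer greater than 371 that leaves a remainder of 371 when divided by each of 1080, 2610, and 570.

595451

N − 371 must be a common multiple of 1080, 2610, and 570.
1080 = 2^3 × 3^3 × 5
2610 = 2 × 3^2 × 5 × 29
570 = 2 × 3 × 5 × 19
LCM(1080, 2610, 570) = 2^3 × 3^3 × 5 × 19 × 29 = 595080.
Smallest N > 371 is LCM + 371 = 595080 + 371 = 595451.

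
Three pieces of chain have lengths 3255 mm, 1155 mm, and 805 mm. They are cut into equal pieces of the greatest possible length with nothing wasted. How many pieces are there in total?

149

Piece length = gcd(3255, 1155, 805).
3255 = 3 × 5 × 7 × 31
1155 = 3 × 5 × 7 × 11
805 = 5 × 7 × 23
gcd(3255, 1155, 805) = 5 × 7 = 35.
Total pieces = 3255/35 + 1155/35 + 805/35 = 93 + 33 + 23 = 149.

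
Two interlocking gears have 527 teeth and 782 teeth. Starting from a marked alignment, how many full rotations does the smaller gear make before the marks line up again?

They are all back at their starting positions together after one LCM of the periods.
527 = 17 × 31
782 = 2 × 17 × 23
LCM(527, 782) = 2 × 17 × 23 × 31 = 24242.
Rotations for period 527: 24242 / 527 = 46.

46 rotations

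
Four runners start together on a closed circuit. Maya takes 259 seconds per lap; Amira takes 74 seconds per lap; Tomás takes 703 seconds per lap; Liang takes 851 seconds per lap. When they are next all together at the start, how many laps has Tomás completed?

322 laps

The first common completion time is the LCM of the periods.
259 = 7 × 37
74 = 2 × 37
703 = 19 × 37
851 = 23 × 37
LCM(259, 74, 703, 851) = 2 × 7 × 19 × 23 × 37 = 226366.
Laps for period 703: 226366 / 703 = 322.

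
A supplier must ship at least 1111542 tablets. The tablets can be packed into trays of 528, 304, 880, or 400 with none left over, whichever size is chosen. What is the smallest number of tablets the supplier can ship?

1254000

The number of tablets must be a common multiple of 528, 304, 880, and 400, so a multiple of their LCM.
528 = 2^4 × 3 × 11
304 = 2^4 × 19
880 = 2^4 × 5 × 11
400 = 2^4 × 5^2
LCM(528, 304, 880, 400) = 2^4 × 3 × 5^2 × 11 × 19 = 250800.
Smallest multiple of 250800 that is ≥ 1111542: ⌈1111542/250800⌉ × 250800 = 5 × 250800 = 1254000.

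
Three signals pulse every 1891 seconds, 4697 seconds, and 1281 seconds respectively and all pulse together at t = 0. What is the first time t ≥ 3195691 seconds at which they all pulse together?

3494568 seconds

Joint pulses occur at multiples of LCM(1891, 4697, 1281).
1891 = 31 × 61
4697 = 7 × 11 × 61
1281 = 3 × 7 × 61
LCM(1891, 4697, 1281) = 3 × 7 × 11 × 31 × 61 = 436821.
Smallest multiple of 436821 that is ≥ 3195691: ⌈3195691/436821⌉ × 436821 = 8 × 436821 = 3494568.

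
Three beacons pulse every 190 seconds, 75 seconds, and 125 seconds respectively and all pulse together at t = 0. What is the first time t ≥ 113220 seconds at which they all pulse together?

114000 seconds

Joint pulses occur at multiples of LCM(190, 75, 125).
190 = 2 × 5 × 19
75 = 3 × 5^2
125 = 5^3
LCM(190, 75, 125) = 2 × 3 × 5^3 × 19 = 14250.
Smallest multiple of 14250 that is ≥ 113220: ⌈113220/14250⌉ × 14250 = 8 × 14250 = 114000.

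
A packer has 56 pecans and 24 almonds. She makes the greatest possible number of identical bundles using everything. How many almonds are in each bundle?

3

Number of bundles = gcd(56, 24).
56 = 2^3 × 7
24 = 2^3 × 3
gcd(56, 24) = 2^3 = 8.
almonds per bundle = 24 / 8 = 3.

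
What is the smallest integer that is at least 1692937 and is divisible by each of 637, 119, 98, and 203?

1884246

The integer must be a common multiple of 637, 119, 98, and 203, so a multiple of their LCM.
637 = 7^2 × 13
119 = 7 × 17
98 = 2 × 7^2
203 = 7 × 29
LCM(637, 119, 98, 203) = 2 × 7^2 × 13 × 17 × 29 = 628082.
Smallest multiple of 628082 that is ≥ 1692937: ⌈1692937/628082⌉ × 628082 = 3 × 628082 = 1884246.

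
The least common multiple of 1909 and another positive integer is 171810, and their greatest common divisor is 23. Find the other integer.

gcd × lcm = product of the two integers, so the other integer is (23 × 171810) / 1909 = 2070.

2070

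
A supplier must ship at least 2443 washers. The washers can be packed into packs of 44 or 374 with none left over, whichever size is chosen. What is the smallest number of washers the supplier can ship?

The number of washers must be a common multiple of 44 and 374, so a multiple of their LCM.
44 = 2^2 × 11
374 = 2 × 11 × 17
LCM(44, 374) = 2^2 × 11 × 17 = 748.
Smallest multiple of 748 that is ≥ 2443: ⌈2443/748⌉ × 748 = 4 × 748 = 2992.

2992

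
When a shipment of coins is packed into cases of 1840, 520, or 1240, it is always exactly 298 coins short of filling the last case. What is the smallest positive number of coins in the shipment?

741222

Being 298 short of a full case of size k means N ≡ −298 (mod k), i.e. N + 298 is a multiple of each size.
1840 = 2^4 × 5 × 23
520 = 2^3 × 5 × 13
1240 = 2^3 × 5 × 31
LCM(1840, 520, 1240) = 2^4 × 5 × 13 × 23 × 31 = 741520.
Smallest positive N is 741520 − 298 = 741222.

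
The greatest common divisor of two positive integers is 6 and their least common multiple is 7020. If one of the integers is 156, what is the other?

270

For two integers, gcd × lcm = product, so the other is (6 × 7020) / 156 = 42120 / 156 = 270.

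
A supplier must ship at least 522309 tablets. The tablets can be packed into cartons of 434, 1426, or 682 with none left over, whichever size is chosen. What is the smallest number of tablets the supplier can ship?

The number of tablets must be a common multiple of 434, 1426, and 682, so a multiple of their LCM.
434 = 2 × 7 × 31
1426 = 2 × 23 × 31
682 = 2 × 11 × 31
LCM(434, 1426, 682) = 2 × 7 × 11 × 23 × 31 = 109802.
Smallest multiple of 109802 that is ≥ 522309: ⌈522309/109802⌉ × 109802 = 5 × 109802 = 549010.

549010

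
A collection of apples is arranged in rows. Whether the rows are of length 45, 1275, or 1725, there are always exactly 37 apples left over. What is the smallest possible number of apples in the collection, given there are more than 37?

88012

N − 37 must be a common multiple of 45, 1275, and 1725.
45 = 3^2 × 5
1275 = 3 × 5^2 × 17
1725 = 3 × 5^2 × 23
LCM(45, 1275, 1725) = 3^2 × 5^2 × 17 × 23 = 87975.
Smallest N > 37 is LCM + 37 = 87975 + 37 = 88012.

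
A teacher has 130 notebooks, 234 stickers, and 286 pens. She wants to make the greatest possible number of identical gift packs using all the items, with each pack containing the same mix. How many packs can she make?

26 packs

The pack count must divide each quantity, so the greatest is gcd(130, 234, 286).
130 = 2 × 5 × 13
234 = 2 × 3^2 × 13
286 = 2 × 11 × 13
gcd(130, 234, 286) = 2 × 13 = 26.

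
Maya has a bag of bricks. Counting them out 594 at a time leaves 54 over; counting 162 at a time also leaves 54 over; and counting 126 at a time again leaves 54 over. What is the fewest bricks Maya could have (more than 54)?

N − 54 must be a common multiple of 594, 162, and 126.
594 = 2 × 3^3 × 11
162 = 2 × 3^4
126 = 2 × 3^2 × 7
LCM(594, 162, 126) = 2 × 3^4 × 7 × 11 = 12474.
Smallest N > 54 is LCM + 54 = 12474 + 54 = 12528.

12528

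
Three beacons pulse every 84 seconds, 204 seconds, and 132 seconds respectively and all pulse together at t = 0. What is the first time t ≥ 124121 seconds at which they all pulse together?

125664 seconds

Joint pulses occur at multiples of LCM(84, 204, 132).
84 = 2^2 × 3 × 7
204 = 2^2 × 3 × 17
132 = 2^2 × 3 × 11
LCM(84, 204, 132) = 2^2 × 3 × 7 × 11 × 17 = 15708.
Smallest multiple of 15708 that is ≥ 124121: ⌈124121/15708⌉ × 15708 = 8 × 15708 = 125664.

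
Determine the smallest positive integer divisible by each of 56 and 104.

56 = 2^3 × 7
104 = 2^3 × 13
LCM(56, 104) = 2^3 × 7 × 13 = 728.

728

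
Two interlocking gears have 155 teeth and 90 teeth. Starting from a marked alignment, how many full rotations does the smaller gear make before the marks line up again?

31 rotations

They are all back at their starting positions together after one LCM of the periods.
155 = 5 × 31
90 = 2 × 3^2 × 5
LCM(155, 90) = 2 × 3^2 × 5 × 31 = 2790.
Rotations for period 90: 2790 / 90 = 31.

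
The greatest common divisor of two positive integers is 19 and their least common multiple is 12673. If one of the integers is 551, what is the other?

For two integers, gcd × lcm = product, so the other is (19 × 12673) / 551 = 240787 / 551 = 437.

437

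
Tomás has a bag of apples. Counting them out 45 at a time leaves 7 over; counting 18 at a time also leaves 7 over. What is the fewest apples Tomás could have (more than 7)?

N − 7 must be a common multiple of 45 and 18.
45 = 3^2 × 5
18 = 2 × 3^2
LCM(45, 18) = 2 × 3^2 × 5 = 90.
Smallest N > 7 is LCM + 7 = 90 + 7 = 97.

97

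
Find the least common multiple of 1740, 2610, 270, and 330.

1740 = 2^2 × 3 × 5 × 29
2610 = 2 × 3^2 × 5 × 29
270 = 2 × 3^3 × 5
330 = 2 × 3 × 5 × 11
LCM(1740, 2610, 270, 330) = 2^2 × 3^3 × 5 × 11 × 29 = 172260.

172260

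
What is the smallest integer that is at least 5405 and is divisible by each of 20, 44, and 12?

The integer must be a common multiple of 20, 44, and 12, so a multiple of their LCM.
20 = 2^2 × 5
44 = 2^2 × 11
12 = 2^2 × 3
LCM(20, 44, 12) = 2^2 × 3 × 5 × 11 = 660.
Smallest multiple of 660 that is ≥ 5405: ⌈5405/660⌉ × 660 = 9 × 660 = 5940.

5940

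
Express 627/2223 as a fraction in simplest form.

11/39

627 = 3 × 11 × 19
2223 = 3^2 × 13 × 19
gcd(627, 2223) = 3 × 19 = 57.
Divide numerator and denominator by 57: 627/2223 = 11/39.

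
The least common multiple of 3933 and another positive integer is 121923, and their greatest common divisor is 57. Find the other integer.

1767

gcd × lcm = product of the two integers, so the other integer is (57 × 121923) / 3933 = 1767.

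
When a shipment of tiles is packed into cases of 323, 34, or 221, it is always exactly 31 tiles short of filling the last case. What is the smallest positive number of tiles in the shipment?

8367

Being 31 short of a full case of size k means N ≡ −31 (mod k), i.e. N + 31 is a multiple of each size.
323 = 17 × 19
34 = 2 × 17
221 = 13 × 17
LCM(323, 34, 221) = 2 × 13 × 17 × 19 = 8398.
Smallest positive N is 8398 − 31 = 8367.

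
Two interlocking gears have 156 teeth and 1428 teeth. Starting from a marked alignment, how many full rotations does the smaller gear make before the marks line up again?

119 rotations

They are all back at their starting positions together after one LCM of the periods.
156 = 2^2 × 3 × 13
1428 = 2^2 × 3 × 7 × 17
LCM(156, 1428) = 2^2 × 3 × 7 × 13 × 17 = 18564.
Rotations for period 156: 18564 / 156 = 119.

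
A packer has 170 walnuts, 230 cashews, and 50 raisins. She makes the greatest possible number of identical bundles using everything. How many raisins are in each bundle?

5

Number of bundles = gcd(170, 230, 50).
170 = 2 × 5 × 17
230 = 2 × 5 × 23
50 = 2 × 5^2
gcd(170, 230, 50) = 2 × 5 = 10.
raisins per bundle = 50 / 10 = 5.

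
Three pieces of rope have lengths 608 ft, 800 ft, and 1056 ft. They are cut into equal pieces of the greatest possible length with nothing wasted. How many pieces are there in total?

Piece length = gcd(608, 800, 1056).
608 = 2^5 × 19
800 = 2^5 × 5^2
1056 = 2^5 × 3 × 11
gcd(608, 800, 1056) = 2^5 = 32.
Total pieces = 608/32 + 800/32 + 1056/32 = 19 + 25 + 33 = 77.

77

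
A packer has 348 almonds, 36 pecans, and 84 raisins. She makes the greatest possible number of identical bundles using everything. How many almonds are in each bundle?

29

Number of bundles = gcd(348, 36, 84).
348 = 2^2 × 3 × 29
36 = 2^2 × 3^2
84 = 2^2 × 3 × 7
gcd(348, 36, 84) = 2^2 × 3 = 12.
almonds per bundle = 348 / 12 = 29.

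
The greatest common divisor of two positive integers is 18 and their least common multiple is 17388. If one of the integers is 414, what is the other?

For two integers, gcd × lcm = product, so the other is (18 × 17388) / 414 = 312984 / 414 = 756.

756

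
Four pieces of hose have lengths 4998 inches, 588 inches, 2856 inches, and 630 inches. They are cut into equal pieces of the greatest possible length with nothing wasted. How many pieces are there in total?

216

Piece length = gcd(4998, 588, 2856, 630).
4998 = 2 × 3 × 7^2 × 17
588 = 2^2 × 3 × 7^2
2856 = 2^3 × 3 × 7 × 17
630 = 2 × 3^2 × 5 × 7
gcd(4998, 588, 2856, 630) = 2 × 3 × 7 = 42.
Total pieces = 4998/42 + 588/42 + 2856/42 + 630/42 = 119 + 14 + 68 + 15 = 216.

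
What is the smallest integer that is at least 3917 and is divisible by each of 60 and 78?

4680

The integer must be a common multiple of 60 and 78, so a multiple of their LCM.
60 = 2^2 × 3 × 5
78 = 2 × 3 × 13
LCM(60, 78) = 2^2 × 3 × 5 × 13 = 780.
Smallest multiple of 780 that is ≥ 3917: ⌈3917/780⌉ × 780 = 6 × 780 = 4680.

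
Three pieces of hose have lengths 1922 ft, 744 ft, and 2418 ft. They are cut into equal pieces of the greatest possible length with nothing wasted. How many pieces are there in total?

Piece length = gcd(1922, 744, 2418).
1922 = 2 × 31^2
744 = 2^3 × 3 × 31
2418 = 2 × 3 × 13 × 31
gcd(1922, 744, 2418) = 2 × 31 = 62.
Total pieces = 1922/62 + 744/62 + 2418/62 = 31 + 12 + 39 = 82.

82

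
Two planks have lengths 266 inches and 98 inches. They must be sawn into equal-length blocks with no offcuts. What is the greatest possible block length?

14 inches

By the Euclidean algorithm:
266 = 2 × 98 + 70
98 = 1 × 70 + 28
70 = 2 × 28 + 14
28 = 2 × 14 + 0
gcd(266, 98) = 14.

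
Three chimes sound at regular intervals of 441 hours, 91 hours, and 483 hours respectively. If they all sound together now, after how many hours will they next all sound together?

131859 hours

They coincide at every common multiple of the periods; the first is the LCM.
441 = 3^2 × 7^2
91 = 7 × 13
483 = 3 × 7 × 23
LCM(441, 91, 483) = 3^2 × 7^2 × 13 × 23 = 131859.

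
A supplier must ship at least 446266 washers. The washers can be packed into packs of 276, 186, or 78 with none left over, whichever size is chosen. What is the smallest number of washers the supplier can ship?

The number of washers must be a common multiple of 276, 186, and 78, so a multiple of their LCM.
276 = 2^2 × 3 × 23
186 = 2 × 3 × 31
78 = 2 × 3 × 13
LCM(276, 186, 78) = 2^2 × 3 × 13 × 23 × 31 = 111228.
Smallest multiple of 111228 that is ≥ 446266: ⌈446266/111228⌉ × 111228 = 5 × 111228 = 556140.

556140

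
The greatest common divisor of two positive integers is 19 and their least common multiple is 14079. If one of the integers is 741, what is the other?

For two integers, gcd × lcm = product, so the other is (19 × 14079) / 741 = 267501 / 741 = 361.

361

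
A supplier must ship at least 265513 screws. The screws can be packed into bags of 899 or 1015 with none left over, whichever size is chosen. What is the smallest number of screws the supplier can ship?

283185

The number of screws must be a common multiple of 899 and 1015, so a multiple of their LCM.
899 = 29 × 31
1015 = 5 × 7 × 29
LCM(899, 1015) = 5 × 7 × 29 × 31 = 31465.
Smallest multiple of 31465 that is ≥ 265513: ⌈265513/31465⌉ × 31465 = 9 × 31465 = 283185.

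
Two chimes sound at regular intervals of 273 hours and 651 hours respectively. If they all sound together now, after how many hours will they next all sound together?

They coincide at every common multiple of the periods; the first is the LCM.
273 = 3 × 7 × 13
651 = 3 × 7 × 31
LCM(273, 651) = 3 × 7 × 13 × 31 = 8463.

8463 hours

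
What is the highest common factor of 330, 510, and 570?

330 = 2 × 3 × 5 × 11
510 = 2 × 3 × 5 × 17
570 = 2 × 3 × 5 × 19
gcd(330, 510, 570) = 2 × 3 × 5 = 30.

30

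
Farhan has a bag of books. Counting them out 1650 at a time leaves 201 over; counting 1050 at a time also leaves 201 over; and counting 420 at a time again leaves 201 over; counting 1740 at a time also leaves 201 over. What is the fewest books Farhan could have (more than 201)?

670101

N − 201 must be a common multiple of 1650, 1050, 420, and 1740.
1650 = 2 × 3 × 5^2 × 11
1050 = 2 × 3 × 5^2 × 7
420 = 2^2 × 3 × 5 × 7
1740 = 2^2 × 3 × 5 × 29
LCM(1650, 1050, 420, 1740) = 2^2 × 3 × 5^2 × 7 × 11 × 29 = 669900.
Smallest N > 201 is LCM + 201 = 669900 + 201 = 670101.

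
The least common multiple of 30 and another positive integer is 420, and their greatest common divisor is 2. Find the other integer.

28

gcd × lcm = product of the two integers, so the other integer is (2 × 420) / 30 = 28.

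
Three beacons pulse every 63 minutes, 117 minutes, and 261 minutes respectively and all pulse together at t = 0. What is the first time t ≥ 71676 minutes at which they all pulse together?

Joint pulses occur at multiples of LCM(63, 117, 261).
63 = 3^2 × 7
117 = 3^2 × 13
261 = 3^2 × 29
LCM(63, 117, 261) = 3^2 × 7 × 13 × 29 = 23751.
Smallest multiple of 23751 that is ≥ 71676: ⌈71676/23751⌉ × 23751 = 4 × 23751 = 95004.

95004 minutes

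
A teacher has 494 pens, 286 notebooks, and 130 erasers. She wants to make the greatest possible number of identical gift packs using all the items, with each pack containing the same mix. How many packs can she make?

The pack count must divide each quantity, so the greatest is gcd(494, 286, 130).
494 = 2 × 13 × 19
286 = 2 × 11 × 13
130 = 2 × 5 × 13
gcd(494, 286, 130) = 2 × 13 = 26.

26 packs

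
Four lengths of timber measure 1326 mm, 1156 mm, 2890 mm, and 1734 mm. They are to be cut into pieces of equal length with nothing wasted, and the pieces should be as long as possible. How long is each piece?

34 mm

The greatest length dividing all of 1326, 1156, 2890, and 1734 is their gcd.
1326 = 2 × 3 × 13 × 17
1156 = 2^2 × 17^2
2890 = 2 × 5 × 17^2
1734 = 2 × 3 × 17^2
gcd(1326, 1156, 2890, 1734) = 2 × 17 = 34.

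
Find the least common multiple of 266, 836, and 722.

111188

266 = 2 × 7 × 19
836 = 2^2 × 11 × 19
722 = 2 × 19^2
LCM(266, 836, 722) = 2^2 × 7 × 11 × 19^2 = 111188.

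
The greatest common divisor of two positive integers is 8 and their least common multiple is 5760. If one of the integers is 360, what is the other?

128

For two integers, gcd × lcm = product, so the other is (8 × 5760) / 360 = 46080 / 360 = 128.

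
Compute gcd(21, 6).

21 = 3 × 7
6 = 2 × 3
gcd(21, 6) = 3.

3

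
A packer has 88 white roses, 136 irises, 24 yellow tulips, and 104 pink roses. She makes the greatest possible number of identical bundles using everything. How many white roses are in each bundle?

Number of bundles = gcd(88, 136, 24, 104).
88 = 2^3 × 11
136 = 2^3 × 17
24 = 2^3 × 3
104 = 2^3 × 13
gcd(88, 136, 24, 104) = 2^3 = 8.
white roses per bundle = 88 / 8 = 11.

11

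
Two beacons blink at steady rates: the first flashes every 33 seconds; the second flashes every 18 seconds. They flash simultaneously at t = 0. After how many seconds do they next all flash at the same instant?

They coincide at every common multiple of the periods; the first is the LCM.
33 = 3 × 11
18 = 2 × 3^2
LCM(33, 18) = 2 × 3^2 × 11 = 198.

198 seconds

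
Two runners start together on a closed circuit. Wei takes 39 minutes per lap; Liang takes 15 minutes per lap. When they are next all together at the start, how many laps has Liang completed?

The first common completion time is the LCM of the periods.
39 = 3 × 13
15 = 3 × 5
LCM(39, 15) = 3 × 5 × 13 = 195.
Laps for period 15: 195 / 15 = 13.

13 laps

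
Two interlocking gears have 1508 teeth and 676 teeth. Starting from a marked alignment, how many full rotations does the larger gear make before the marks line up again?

They are all back at their starting positions together after one LCM of the periods.
1508 = 2^2 × 13 × 29
676 = 2^2 × 13^2
LCM(1508, 676) = 2^2 × 13^2 × 29 = 19604.
Rotations for period 1508: 19604 / 1508 = 13.

13 rotations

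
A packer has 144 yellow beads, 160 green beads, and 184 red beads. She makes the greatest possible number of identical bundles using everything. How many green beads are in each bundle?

20

Number of bundles = gcd(144, 160, 184).
144 = 2^4 × 3^2
160 = 2^5 × 5
184 = 2^3 × 23
gcd(144, 160, 184) = 2^3 = 8.
green beads per bundle = 160 / 8 = 20.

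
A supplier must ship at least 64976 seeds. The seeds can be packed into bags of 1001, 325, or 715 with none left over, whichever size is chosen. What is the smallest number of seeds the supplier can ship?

The number of seeds must be a common multiple of 1001, 325, and 715, so a multiple of their LCM.
1001 = 7 × 11 × 13
325 = 5^2 × 13
715 = 5 × 11 × 13
LCM(1001, 325, 715) = 5^2 × 7 × 11 × 13 = 25025.
Smallest multiple of 25025 that is ≥ 64976: ⌈64976/25025⌉ × 25025 = 3 × 25025 = 75075.

75075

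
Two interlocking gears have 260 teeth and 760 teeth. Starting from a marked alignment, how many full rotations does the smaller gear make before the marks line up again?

38 rotations

They are all back at their starting positions together after one LCM of the periods.
260 = 2^2 × 5 × 13
760 = 2^3 × 5 × 19
LCM(260, 760) = 2^3 × 5 × 13 × 19 = 9880.
Rotations for period 260: 9880 / 260 = 38.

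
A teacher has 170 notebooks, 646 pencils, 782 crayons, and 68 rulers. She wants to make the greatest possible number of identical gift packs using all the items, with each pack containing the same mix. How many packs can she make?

34 packs

The pack count must divide each quantity, so the greatest is gcd(170, 646, 782, 68).
170 = 2 × 5 × 17
646 = 2 × 17 × 19
782 = 2 × 17 × 23
68 = 2^2 × 17
gcd(170, 646, 782, 68) = 2 × 17 = 34.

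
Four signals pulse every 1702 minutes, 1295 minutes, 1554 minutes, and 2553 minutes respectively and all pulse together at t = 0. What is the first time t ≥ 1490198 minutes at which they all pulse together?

Joint pulses occur at multiples of LCM(1702, 1295, 1554, 2553).
1702 = 2 × 23 × 37
1295 = 5 × 7 × 37
1554 = 2 × 3 × 7 × 37
2553 = 3 × 23 × 37
LCM(1702, 1295, 1554, 2553) = 2 × 3 × 5 × 7 × 23 × 37 = 178710.
Smallest multiple of 178710 that is ≥ 1490198: ⌈1490198/178710⌉ × 178710 = 9 × 178710 = 1608390.

1608390 minutes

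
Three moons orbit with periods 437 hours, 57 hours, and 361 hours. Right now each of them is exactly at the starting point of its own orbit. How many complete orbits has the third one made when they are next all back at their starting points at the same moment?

All finish a whole number of cycles simultaneously at t = LCM of the periods.
437 = 19 × 23
57 = 3 × 19
361 = 19^2
LCM(437, 57, 361) = 3 × 19^2 × 23 = 24909.
Orbits for period 361: 24909 / 361 = 69.

69 orbits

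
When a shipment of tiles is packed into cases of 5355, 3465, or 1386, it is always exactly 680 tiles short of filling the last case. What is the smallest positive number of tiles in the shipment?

117130

Being 680 short of a full case of size k means N ≡ −680 (mod k), i.e. N + 680 is a multiple of each size.
5355 = 3^2 × 5 × 7 × 17
3465 = 3^2 × 5 × 7 × 11
1386 = 2 × 3^2 × 7 × 11
LCM(5355, 3465, 1386) = 2 × 3^2 × 5 × 7 × 11 × 17 = 117810.
Smallest positive N is 117810 − 680 = 117130.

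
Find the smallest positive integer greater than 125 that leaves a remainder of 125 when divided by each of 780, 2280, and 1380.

681845

N − 125 must be a common multiple of 780, 2280, and 1380.
780 = 2^2 × 3 × 5 × 13
2280 = 2^3 × 3 × 5 × 19
1380 = 2^2 × 3 × 5 × 23
LCM(780, 2280, 1380) = 2^3 × 3 × 5 × 13 × 19 × 23 = 681720.
Smallest N > 125 is LCM + 125 = 681720 + 125 = 681845.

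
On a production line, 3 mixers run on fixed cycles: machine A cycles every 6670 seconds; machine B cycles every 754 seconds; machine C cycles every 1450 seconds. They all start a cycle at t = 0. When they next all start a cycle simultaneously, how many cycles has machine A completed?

65 cycles

They are all back at their starting positions together after one LCM of the periods.
6670 = 2 × 5 × 23 × 29
754 = 2 × 13 × 29
1450 = 2 × 5^2 × 29
LCM(6670, 754, 1450) = 2 × 5^2 × 13 × 23 × 29 = 433550.
Cycles for period 6670: 433550 / 6670 = 65.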